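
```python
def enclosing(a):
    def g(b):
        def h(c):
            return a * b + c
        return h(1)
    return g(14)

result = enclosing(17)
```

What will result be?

Step 1: a = 17, b = 14, c = 1.
Step 2: h() computes a * b + c = 17 * 14 + 1 = 239.
Step 3: result = 239

The answer is 239.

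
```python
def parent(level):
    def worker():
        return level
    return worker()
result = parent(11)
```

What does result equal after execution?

Step 1: parent(11) binds parameter level = 11.
Step 2: worker() looks up level in enclosing scope and finds the parameter level = 11.
Step 3: result = 11

The answer is 11.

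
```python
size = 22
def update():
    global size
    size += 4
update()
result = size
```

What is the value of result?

Step 1: size = 22 globally.
Step 2: update() modifies global size: size += 4 = 26.
Step 3: result = 26

The answer is 26.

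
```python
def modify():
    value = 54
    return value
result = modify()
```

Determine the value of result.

Step 1: modify() defines value = 54 in its local scope.
Step 2: return value finds the local variable value = 54.
Step 3: result = 54

The answer is 54.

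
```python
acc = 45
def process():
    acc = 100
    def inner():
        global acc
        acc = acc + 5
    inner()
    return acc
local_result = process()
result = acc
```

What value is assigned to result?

Step 1: Global acc = 45. process() creates local acc = 100.
Step 2: inner() declares global acc and adds 5: global acc = 45 + 5 = 50.
Step 3: process() returns its local acc = 100 (unaffected by inner).
Step 4: result = global acc = 50

The answer is 50.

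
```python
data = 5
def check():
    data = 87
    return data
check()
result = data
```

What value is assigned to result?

Step 1: Global data = 5.
Step 2: check() creates local data = 87 (shadow, not modification).
Step 3: After check() returns, global data is unchanged. result = 5

The answer is 5.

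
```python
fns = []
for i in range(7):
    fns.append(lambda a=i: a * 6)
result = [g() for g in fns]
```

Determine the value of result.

Step 1: Default arg a=i captures i at each iteration.
Step 2: fns[k] has a defaulting to k, returns k * 6.
Step 3: result = [0, 6, 12, 18, 24, 30, 36]

The answer is [0, 6, 12, 18, 24, 30, 36].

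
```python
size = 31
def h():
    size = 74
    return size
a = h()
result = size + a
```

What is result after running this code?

Step 1: Global size = 31. h() returns local size = 74.
Step 2: a = 74. Global size still = 31.
Step 3: result = 31 + 74 = 105

The answer is 105.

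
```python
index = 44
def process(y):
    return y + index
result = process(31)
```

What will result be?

Step 1: index = 44 is defined globally.
Step 2: process(31) uses parameter y = 31 and looks up index from global scope = 44.
Step 3: result = 31 + 44 = 75

The answer is 75.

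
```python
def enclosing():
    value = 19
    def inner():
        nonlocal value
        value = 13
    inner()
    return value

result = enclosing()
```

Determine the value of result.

Step 1: enclosing() sets value = 19.
Step 2: inner() uses nonlocal to reassign value = 13.
Step 3: result = 13

The answer is 13.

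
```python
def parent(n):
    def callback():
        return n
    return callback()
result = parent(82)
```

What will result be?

Step 1: parent(82) binds parameter n = 82.
Step 2: callback() looks up n in enclosing scope and finds the parameter n = 82.
Step 3: result = 82

The answer is 82.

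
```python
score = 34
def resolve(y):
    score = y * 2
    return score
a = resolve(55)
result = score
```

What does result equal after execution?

Step 1: Global score = 34.
Step 2: resolve(55) creates local score = 55 * 2 = 110.
Step 3: Global score unchanged because no global keyword. result = 34

The answer is 34.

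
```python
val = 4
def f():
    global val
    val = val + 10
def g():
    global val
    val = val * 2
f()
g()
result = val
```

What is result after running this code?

Step 1: val = 4.
Step 2: f() adds 10: val = 4 + 10 = 14.
Step 3: g() doubles: val = 14 * 2 = 28.
Step 4: result = 28

The answer is 28.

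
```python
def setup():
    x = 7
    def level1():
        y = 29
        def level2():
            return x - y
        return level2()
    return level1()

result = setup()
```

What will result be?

Step 1: x = 7 in setup. y = 29 in level1.
Step 2: level2() reads x = 7 and y = 29 from enclosing scopes.
Step 3: result = 7 - 29 = -22

The answer is -22.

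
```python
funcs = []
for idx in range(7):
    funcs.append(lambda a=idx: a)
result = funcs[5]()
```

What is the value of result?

Step 1: Default argument a=idx captures idx's value at each iteration.
Step 2: funcs[5] captured a = 5 when idx was 5.
Step 3: result = 5

The answer is 5.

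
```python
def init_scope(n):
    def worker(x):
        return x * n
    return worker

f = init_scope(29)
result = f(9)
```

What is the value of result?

Step 1: init_scope(29) creates a closure capturing n = 29.
Step 2: f(9) computes 9 * 29 = 261.
Step 3: result = 261

The answer is 261.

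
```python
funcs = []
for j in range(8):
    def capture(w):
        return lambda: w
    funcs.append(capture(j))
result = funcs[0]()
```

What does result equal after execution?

Step 1: capture(j) creates a new scope capturing w = j at call time.
Step 2: funcs[0] = capture(0), so its lambda captures w = 0.
Step 3: result = 0 (closure factory fixes late binding)

The answer is 0.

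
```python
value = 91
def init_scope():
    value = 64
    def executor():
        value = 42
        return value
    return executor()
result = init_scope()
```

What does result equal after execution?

Step 1: Three scopes define value: global (91), init_scope (64), executor (42).
Step 2: executor() has its own local value = 42, which shadows both enclosing and global.
Step 3: result = 42 (local wins in LEGB)

The answer is 42.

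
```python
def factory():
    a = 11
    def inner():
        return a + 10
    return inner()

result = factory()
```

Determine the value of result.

Step 1: factory() defines a = 11.
Step 2: inner() reads a = 11 from enclosing scope, returns 11 + 10 = 21.
Step 3: result = 21

The answer is 21.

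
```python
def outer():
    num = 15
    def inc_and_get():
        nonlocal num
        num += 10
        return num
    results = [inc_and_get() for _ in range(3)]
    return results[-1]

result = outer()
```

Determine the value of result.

Step 1: num = 15.
Step 2: Three calls to inc_and_get(), each adding 10.
Step 3: Last value = 15 + 10 * 3 = 45

The answer is 45.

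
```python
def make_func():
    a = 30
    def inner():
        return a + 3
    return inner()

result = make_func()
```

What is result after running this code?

Step 1: make_func() defines a = 30.
Step 2: inner() reads a = 30 from enclosing scope, returns 30 + 3 = 33.
Step 3: result = 33

The answer is 33.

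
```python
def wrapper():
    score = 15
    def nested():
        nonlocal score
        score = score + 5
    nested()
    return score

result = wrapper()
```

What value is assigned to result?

Step 1: wrapper() sets score = 15.
Step 2: nested() uses nonlocal to modify score in wrapper's scope: score = 15 + 5 = 20.
Step 3: wrapper() returns the modified score = 20

The answer is 20.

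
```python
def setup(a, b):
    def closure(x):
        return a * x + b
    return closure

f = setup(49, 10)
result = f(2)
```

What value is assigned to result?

Step 1: setup(49, 10) captures a = 49, b = 10.
Step 2: f(2) computes 49 * 2 + 10 = 108.
Step 3: result = 108

The answer is 108.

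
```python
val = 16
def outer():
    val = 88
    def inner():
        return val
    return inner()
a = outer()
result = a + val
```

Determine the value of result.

Step 1: outer() has local val = 88. inner() reads from enclosing.
Step 2: outer() returns 88. Global val = 16 unchanged.
Step 3: result = 88 + 16 = 104

The answer is 104.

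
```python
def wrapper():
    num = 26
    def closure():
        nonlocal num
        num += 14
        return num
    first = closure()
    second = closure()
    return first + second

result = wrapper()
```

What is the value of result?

Step 1: num starts at 26.
Step 2: First call: num = 26 + 14 = 40, returns 40.
Step 3: Second call: num = 40 + 14 = 54, returns 54.
Step 4: result = 40 + 54 = 94

The answer is 94.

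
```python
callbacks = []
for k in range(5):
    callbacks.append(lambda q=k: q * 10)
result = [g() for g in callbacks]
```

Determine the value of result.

Step 1: Default arg q=k captures k at each iteration.
Step 2: callbacks[k] has q defaulting to k, returns k * 10.
Step 3: result = [0, 10, 20, 30, 40]

The answer is [0, 10, 20, 30, 40].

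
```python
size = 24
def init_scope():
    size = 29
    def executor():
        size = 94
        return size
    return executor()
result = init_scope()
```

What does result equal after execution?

Step 1: Three scopes define size: global (24), init_scope (29), executor (94).
Step 2: executor() has its own local size = 94, which shadows both enclosing and global.
Step 3: result = 94 (local wins in LEGB)

The answer is 94.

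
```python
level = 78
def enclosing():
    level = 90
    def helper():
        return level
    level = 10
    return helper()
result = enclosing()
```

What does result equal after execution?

Step 1: enclosing() sets level = 90, then later level = 10.
Step 2: helper() is called after level is reassigned to 10. Closures capture variables by reference, not by value.
Step 3: result = 10

The answer is 10.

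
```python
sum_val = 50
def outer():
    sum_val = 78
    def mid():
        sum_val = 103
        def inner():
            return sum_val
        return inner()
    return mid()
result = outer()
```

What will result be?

Step 1: Three levels of shadowing: global 50, outer 78, mid 103.
Step 2: inner() finds sum_val = 103 in enclosing mid() scope.
Step 3: result = 103

The answer is 103.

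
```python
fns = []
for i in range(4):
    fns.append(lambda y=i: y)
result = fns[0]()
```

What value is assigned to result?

Step 1: Default argument y=i captures i's value at each iteration.
Step 2: fns[0] captured y = 0 when i was 0.
Step 3: result = 0

The answer is 0.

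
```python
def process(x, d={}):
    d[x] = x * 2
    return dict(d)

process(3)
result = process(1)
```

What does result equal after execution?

Step 1: Mutable default dict is shared across calls.
Step 2: First call adds 3: 6. Second call adds 1: 2.
Step 3: result = {3: 6, 1: 2}

The answer is {3: 6, 1: 2}.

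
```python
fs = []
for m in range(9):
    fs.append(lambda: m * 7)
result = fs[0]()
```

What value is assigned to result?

Step 1: All lambdas reference the same variable m (late binding).
Step 2: After the loop, m = 8. Every lambda returns m * 7.
Step 3: fs[0]() = 8 * 7 = 56

The answer is 56.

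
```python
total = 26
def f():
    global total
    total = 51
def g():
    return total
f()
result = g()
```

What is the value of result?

Step 1: total = 26.
Step 2: f() sets global total = 51.
Step 3: g() reads global total = 51. result = 51

The answer is 51.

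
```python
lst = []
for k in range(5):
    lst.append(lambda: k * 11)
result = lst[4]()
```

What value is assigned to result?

Step 1: All lambdas reference the same variable k (late binding).
Step 2: After the loop, k = 4. Every lambda returns k * 11.
Step 3: lst[4]() = 4 * 11 = 44

The answer is 44.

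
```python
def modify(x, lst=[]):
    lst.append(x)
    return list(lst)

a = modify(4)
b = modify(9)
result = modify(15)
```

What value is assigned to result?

Step 1: Default list is shared. list() creates copies for return values.
Step 2: Internal list grows: [4] -> [4, 9] -> [4, 9, 15].
Step 3: result = [4, 9, 15]

The answer is [4, 9, 15].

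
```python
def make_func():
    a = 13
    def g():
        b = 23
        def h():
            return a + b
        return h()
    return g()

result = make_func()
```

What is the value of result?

Step 1: make_func() defines a = 13. g() defines b = 23.
Step 2: h() accesses both from enclosing scopes: a = 13, b = 23.
Step 3: result = 13 + 23 = 36

The answer is 36.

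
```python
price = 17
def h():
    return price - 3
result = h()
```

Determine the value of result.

Step 1: price = 17 is defined globally.
Step 2: h() looks up price from global scope = 17, then computes 17 - 3 = 14.
Step 3: result = 14

The answer is 14.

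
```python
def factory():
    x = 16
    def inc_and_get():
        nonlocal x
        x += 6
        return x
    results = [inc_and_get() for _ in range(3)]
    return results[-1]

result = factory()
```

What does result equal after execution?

Step 1: x = 16.
Step 2: Three calls to inc_and_get(), each adding 6.
Step 3: Last value = 16 + 6 * 3 = 34

The answer is 34.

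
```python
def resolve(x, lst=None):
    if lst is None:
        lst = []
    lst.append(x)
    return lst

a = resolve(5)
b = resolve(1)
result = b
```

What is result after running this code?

Step 1: None default with guard creates a NEW list each call.
Step 2: a = [5] (fresh list). b = [1] (another fresh list).
Step 3: result = [1] (this is the fix for mutable default)

The answer is [1].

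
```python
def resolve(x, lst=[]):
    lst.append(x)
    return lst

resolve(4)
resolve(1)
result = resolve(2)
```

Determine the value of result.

Step 1: Mutable default argument gotcha! The list [] is created once.
Step 2: Each call appends to the SAME list: [4], [4, 1], [4, 1, 2].
Step 3: result = [4, 1, 2]

The answer is [4, 1, 2].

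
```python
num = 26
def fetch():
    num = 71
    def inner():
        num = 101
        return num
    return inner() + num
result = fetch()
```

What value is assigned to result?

Step 1: fetch() has local num = 71. inner() has local num = 101.
Step 2: inner() returns its local num = 101.
Step 3: fetch() returns 101 + its own num (71) = 172

The answer is 172.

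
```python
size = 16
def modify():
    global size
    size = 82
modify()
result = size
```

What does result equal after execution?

Step 1: size = 16 globally.
Step 2: modify() declares global size and sets it to 82.
Step 3: After modify(), global size = 82. result = 82

The answer is 82.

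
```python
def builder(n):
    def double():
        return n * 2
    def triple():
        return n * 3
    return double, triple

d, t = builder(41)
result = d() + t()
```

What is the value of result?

Step 1: Both closures capture the same n = 41.
Step 2: d() = 41 * 2 = 82, t() = 41 * 3 = 123.
Step 3: result = 82 + 123 = 205

The answer is 205.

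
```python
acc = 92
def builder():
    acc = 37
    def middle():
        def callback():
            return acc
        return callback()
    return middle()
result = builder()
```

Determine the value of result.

Step 1: builder() defines acc = 37. middle() and callback() have no local acc.
Step 2: callback() checks local (none), enclosing middle() (none), enclosing builder() and finds acc = 37.
Step 3: result = 37

The answer is 37.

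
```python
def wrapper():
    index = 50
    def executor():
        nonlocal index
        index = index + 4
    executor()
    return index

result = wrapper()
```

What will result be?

Step 1: wrapper() sets index = 50.
Step 2: executor() uses nonlocal to modify index in wrapper's scope: index = 50 + 4 = 54.
Step 3: wrapper() returns the modified index = 54

The answer is 54.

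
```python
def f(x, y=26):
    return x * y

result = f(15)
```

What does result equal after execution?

Step 1: f(15) uses default y = 26.
Step 2: Returns 15 * 26 = 390.
Step 3: result = 390

The answer is 390.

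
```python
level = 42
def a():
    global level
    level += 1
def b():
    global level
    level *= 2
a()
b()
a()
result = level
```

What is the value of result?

Step 1: level = 42.
Step 2: a(): level = 42 + 1 = 43.
Step 3: b(): level = 43 * 2 = 86.
Step 4: a(): level = 86 + 1 = 87

The answer is 87.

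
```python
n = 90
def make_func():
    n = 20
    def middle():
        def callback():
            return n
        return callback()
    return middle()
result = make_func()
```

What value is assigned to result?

Step 1: make_func() defines n = 20. middle() and callback() have no local n.
Step 2: callback() checks local (none), enclosing middle() (none), enclosing make_func() and finds n = 20.
Step 3: result = 20

The answer is 20.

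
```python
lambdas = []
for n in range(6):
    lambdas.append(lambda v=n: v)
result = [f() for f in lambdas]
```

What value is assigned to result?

Step 1: Default arg v=n captures n at each iteration.
Step 2: Each lambda has its own default: 0, 1, ..., 5.
Step 3: result = [0, 1, 2, 3, 4, 5]

The answer is [0, 1, 2, 3, 4, 5].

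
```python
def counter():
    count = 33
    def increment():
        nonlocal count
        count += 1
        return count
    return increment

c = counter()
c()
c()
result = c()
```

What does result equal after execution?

Step 1: counter() creates closure with count = 33.
Step 2: Each c() call increments count via nonlocal. After 3 calls: 33 + 3 = 36.
Step 3: result = 36

The answer is 36.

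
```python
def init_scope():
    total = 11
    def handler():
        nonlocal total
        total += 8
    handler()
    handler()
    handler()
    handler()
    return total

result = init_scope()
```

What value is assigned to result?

Step 1: total starts at 11.
Step 2: handler() is called 4 times, each adding 8.
Step 3: total = 11 + 8 * 4 = 43

The answer is 43.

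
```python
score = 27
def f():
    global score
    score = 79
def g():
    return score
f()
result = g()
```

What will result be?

Step 1: score = 27.
Step 2: f() sets global score = 79.
Step 3: g() reads global score = 79. result = 79

The answer is 79.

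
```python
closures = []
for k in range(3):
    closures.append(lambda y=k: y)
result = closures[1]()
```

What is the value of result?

Step 1: Default argument y=k captures k's value at each iteration.
Step 2: closures[1] captured y = 1 when k was 1.
Step 3: result = 1

The answer is 1.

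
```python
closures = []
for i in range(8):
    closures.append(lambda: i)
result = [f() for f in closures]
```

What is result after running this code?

Step 1: All 8 lambdas share the same variable i.
Step 2: After the loop, i = 7.
Step 3: Each call returns 7. result = [7, 7, 7, 7, 7, 7, 7, 7]

The answer is [7, 7, 7, 7, 7, 7, 7, 7].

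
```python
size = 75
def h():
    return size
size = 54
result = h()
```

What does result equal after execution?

Step 1: size is first set to 75, then reassigned to 54.
Step 2: h() is called after the reassignment, so it looks up the current global size = 54.
Step 3: result = 54

The answer is 54.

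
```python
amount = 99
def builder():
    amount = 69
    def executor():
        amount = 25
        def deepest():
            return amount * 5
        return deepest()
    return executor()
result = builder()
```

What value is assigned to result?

Step 1: deepest() looks up amount through LEGB: not local, finds amount = 25 in enclosing executor().
Step 2: Returns 25 * 5 = 125.
Step 3: result = 125

The answer is 125.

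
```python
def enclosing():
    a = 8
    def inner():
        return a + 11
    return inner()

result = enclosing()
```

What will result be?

Step 1: enclosing() defines a = 8.
Step 2: inner() reads a = 8 from enclosing scope, returns 8 + 11 = 19.
Step 3: result = 19

The answer is 19.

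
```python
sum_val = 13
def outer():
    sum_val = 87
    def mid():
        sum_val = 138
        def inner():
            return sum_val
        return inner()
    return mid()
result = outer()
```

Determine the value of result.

Step 1: Three levels of shadowing: global 13, outer 87, mid 138.
Step 2: inner() finds sum_val = 138 in enclosing mid() scope.
Step 3: result = 138

The answer is 138.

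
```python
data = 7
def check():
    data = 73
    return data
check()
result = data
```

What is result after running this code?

Step 1: Global data = 7.
Step 2: check() creates local data = 73 (shadow, not modification).
Step 3: After check() returns, global data is unchanged. result = 7

The answer is 7.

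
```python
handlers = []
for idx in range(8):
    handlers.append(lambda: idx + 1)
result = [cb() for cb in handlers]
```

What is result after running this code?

Step 1: All lambdas capture idx by reference. After the loop, idx = 7.
Step 2: Each call returns 7 + 1 = 8.
Step 3: result = [8, 8, 8, 8, 8, 8, 8, 8]

The answer is [8, 8, 8, 8, 8, 8, 8, 8].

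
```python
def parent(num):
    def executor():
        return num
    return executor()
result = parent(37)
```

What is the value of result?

Step 1: parent(37) binds parameter num = 37.
Step 2: executor() looks up num in enclosing scope and finds the parameter num = 37.
Step 3: result = 37

The answer is 37.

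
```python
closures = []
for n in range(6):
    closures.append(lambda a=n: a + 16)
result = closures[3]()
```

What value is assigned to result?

Step 1: Default argument a=n captures n's value at definition time.
Step 2: closures[3] was defined when n = 3, so a defaults to 3.
Step 3: result = 3 + 16 = 19 (default arg fixes the late binding issue)

The answer is 19.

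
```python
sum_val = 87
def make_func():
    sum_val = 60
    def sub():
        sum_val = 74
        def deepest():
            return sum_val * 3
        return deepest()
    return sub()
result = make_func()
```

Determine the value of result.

Step 1: deepest() looks up sum_val through LEGB: not local, finds sum_val = 74 in enclosing sub().
Step 2: Returns 74 * 3 = 222.
Step 3: result = 222

The answer is 222.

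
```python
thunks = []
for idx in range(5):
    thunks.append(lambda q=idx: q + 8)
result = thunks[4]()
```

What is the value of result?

Step 1: Default argument q=idx captures idx's value at definition time.
Step 2: thunks[4] was defined when idx = 4, so q defaults to 4.
Step 3: result = 4 + 8 = 12 (default arg fixes the late binding issue)

The answer is 12.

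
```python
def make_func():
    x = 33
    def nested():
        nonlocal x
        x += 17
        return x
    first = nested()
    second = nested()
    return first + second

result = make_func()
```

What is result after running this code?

Step 1: x starts at 33.
Step 2: First call: x = 33 + 17 = 50, returns 50.
Step 3: Second call: x = 50 + 17 = 67, returns 67.
Step 4: result = 50 + 67 = 117

The answer is 117.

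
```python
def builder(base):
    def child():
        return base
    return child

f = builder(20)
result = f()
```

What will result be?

Step 1: builder(20) creates closure capturing base = 20.
Step 2: f() returns the captured base = 20.
Step 3: result = 20

The answer is 20.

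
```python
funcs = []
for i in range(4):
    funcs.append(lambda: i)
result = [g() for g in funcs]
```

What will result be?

Step 1: All 4 lambdas share the same variable i.
Step 2: After the loop, i = 3.
Step 3: Each call returns 3. result = [3, 3, 3, 3]

The answer is [3, 3, 3, 3].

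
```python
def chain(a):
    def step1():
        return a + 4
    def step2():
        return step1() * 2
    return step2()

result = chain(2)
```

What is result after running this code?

Step 1: chain(2) captures a = 2.
Step 2: step2() calls step1() which returns 2 + 4 = 6.
Step 3: step2() returns 6 * 2 = 12

The answer is 12.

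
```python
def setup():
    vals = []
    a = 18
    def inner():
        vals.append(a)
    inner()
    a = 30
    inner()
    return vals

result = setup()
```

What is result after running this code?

Step 1: a = 18. inner() appends current a to vals.
Step 2: First inner(): appends 18. Then a = 30.
Step 3: Second inner(): appends 30 (closure sees updated a). result = [18, 30]

The answer is [18, 30].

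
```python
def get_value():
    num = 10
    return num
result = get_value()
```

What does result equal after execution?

Step 1: get_value() defines num = 10 in its local scope.
Step 2: return num finds the local variable num = 10.
Step 3: result = 10

The answer is 10.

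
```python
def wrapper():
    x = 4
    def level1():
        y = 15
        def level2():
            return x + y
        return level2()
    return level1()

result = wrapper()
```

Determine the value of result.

Step 1: x = 4 in wrapper. y = 15 in level1.
Step 2: level2() reads x = 4 and y = 15 from enclosing scopes.
Step 3: result = 4 + 15 = 19

The answer is 19.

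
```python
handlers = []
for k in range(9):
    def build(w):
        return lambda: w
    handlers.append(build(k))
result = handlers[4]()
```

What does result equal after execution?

Step 1: build(k) creates a new scope capturing w = k at call time.
Step 2: handlers[4] = build(4), so its lambda captures w = 4.
Step 3: result = 4 (closure factory fixes late binding)

The answer is 4.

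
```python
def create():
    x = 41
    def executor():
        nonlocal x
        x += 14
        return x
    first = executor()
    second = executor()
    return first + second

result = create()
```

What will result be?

Step 1: x starts at 41.
Step 2: First call: x = 41 + 14 = 55, returns 55.
Step 3: Second call: x = 55 + 14 = 69, returns 69.
Step 4: result = 55 + 69 = 124

The answer is 124.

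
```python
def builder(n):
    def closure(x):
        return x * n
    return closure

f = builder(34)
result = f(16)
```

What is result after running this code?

Step 1: builder(34) creates a closure capturing n = 34.
Step 2: f(16) computes 16 * 34 = 544.
Step 3: result = 544

The answer is 544.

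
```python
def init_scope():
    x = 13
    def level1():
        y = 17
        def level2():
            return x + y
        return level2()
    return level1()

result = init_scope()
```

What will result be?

Step 1: x = 13 in init_scope. y = 17 in level1.
Step 2: level2() reads x = 13 and y = 17 from enclosing scopes.
Step 3: result = 13 + 17 = 30

The answer is 30.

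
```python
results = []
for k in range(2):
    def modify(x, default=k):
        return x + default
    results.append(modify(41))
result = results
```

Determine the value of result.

Step 1: Default argument default=k is evaluated at function definition time.
Step 2: Each iteration creates modify with default = current k value.
Step 3: modify(41) returns 41 + default. results = [41, 42]

The answer is [41, 42].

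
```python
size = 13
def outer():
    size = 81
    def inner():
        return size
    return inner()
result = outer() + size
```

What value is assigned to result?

Step 1: Global size = 13. outer() shadows with size = 81.
Step 2: inner() returns enclosing size = 81. outer() = 81.
Step 3: result = 81 + global size (13) = 94

The answer is 94.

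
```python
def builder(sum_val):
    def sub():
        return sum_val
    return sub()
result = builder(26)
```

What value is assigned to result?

Step 1: builder(26) binds parameter sum_val = 26.
Step 2: sub() looks up sum_val in enclosing scope and finds the parameter sum_val = 26.
Step 3: result = 26

The answer is 26.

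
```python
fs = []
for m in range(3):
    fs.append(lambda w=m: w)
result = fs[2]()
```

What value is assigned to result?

Step 1: Default argument w=m captures m's value at each iteration.
Step 2: fs[2] captured w = 2 when m was 2.
Step 3: result = 2

The answer is 2.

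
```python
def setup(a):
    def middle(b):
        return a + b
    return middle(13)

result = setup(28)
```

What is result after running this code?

Step 1: setup(28) passes a = 28.
Step 2: middle(13) has b = 13, reads a = 28 from enclosing.
Step 3: result = 28 + 13 = 41

The answer is 41.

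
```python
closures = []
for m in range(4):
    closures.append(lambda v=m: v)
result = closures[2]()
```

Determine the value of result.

Step 1: Default argument v=m captures m's value at each iteration.
Step 2: closures[2] captured v = 2 when m was 2.
Step 3: result = 2

The answer is 2.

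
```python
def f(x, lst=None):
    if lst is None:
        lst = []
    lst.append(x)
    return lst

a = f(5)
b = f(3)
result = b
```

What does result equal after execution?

Step 1: None default with guard creates a NEW list each call.
Step 2: a = [5] (fresh list). b = [3] (another fresh list).
Step 3: result = [3] (this is the fix for mutable default)

The answer is [3].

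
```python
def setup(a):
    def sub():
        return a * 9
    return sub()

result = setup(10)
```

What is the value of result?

Step 1: setup(10) binds parameter a = 10.
Step 2: sub() accesses a = 10 from enclosing scope.
Step 3: result = 10 * 9 = 90

The answer is 90.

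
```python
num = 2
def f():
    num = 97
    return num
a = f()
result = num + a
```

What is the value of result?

Step 1: Global num = 2. f() returns local num = 97.
Step 2: a = 97. Global num still = 2.
Step 3: result = 2 + 97 = 99

The answer is 99.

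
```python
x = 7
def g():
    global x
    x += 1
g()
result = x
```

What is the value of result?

Step 1: x = 7 globally.
Step 2: g() modifies global x: x += 1 = 8.
Step 3: result = 8

The answer is 8.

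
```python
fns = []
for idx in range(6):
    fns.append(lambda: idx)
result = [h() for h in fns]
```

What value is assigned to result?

Step 1: All 6 lambdas share the same variable idx.
Step 2: After the loop, idx = 5.
Step 3: Each call returns 5. result = [5, 5, 5, 5, 5, 5]

The answer is [5, 5, 5, 5, 5, 5].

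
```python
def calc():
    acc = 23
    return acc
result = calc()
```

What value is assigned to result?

Step 1: calc() defines acc = 23 in its local scope.
Step 2: return acc finds the local variable acc = 23.
Step 3: result = 23

The answer is 23.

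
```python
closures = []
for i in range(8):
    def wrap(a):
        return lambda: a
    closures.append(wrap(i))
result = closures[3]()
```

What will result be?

Step 1: wrap(i) creates a new scope capturing a = i at call time.
Step 2: closures[3] = wrap(3), so its lambda captures a = 3.
Step 3: result = 3 (closure factory fixes late binding)

The answer is 3.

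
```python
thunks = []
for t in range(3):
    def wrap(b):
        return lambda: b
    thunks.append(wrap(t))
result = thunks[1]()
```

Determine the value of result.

Step 1: wrap(t) creates a new scope capturing b = t at call time.
Step 2: thunks[1] = wrap(1), so its lambda captures b = 1.
Step 3: result = 1 (closure factory fixes late binding)

The answer is 1.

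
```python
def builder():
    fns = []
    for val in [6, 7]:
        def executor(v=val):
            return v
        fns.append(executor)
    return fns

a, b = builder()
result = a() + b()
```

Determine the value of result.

Step 1: Default argument v=val captures val at each iteration.
Step 2: a() returns 6 (captured at first iteration), b() returns 7 (captured at second).
Step 3: result = 6 + 7 = 13

The answer is 13.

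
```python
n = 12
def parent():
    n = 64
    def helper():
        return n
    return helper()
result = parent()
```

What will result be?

Step 1: n = 12 globally, but parent() defines n = 64 locally.
Step 2: helper() looks up n. Not in local scope, so checks enclosing scope (parent) and finds n = 64.
Step 3: result = 64

The answer is 64.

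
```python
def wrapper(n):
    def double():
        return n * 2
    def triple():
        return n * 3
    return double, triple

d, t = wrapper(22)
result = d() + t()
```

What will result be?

Step 1: Both closures capture the same n = 22.
Step 2: d() = 22 * 2 = 44, t() = 22 * 3 = 66.
Step 3: result = 44 + 66 = 110

The answer is 110.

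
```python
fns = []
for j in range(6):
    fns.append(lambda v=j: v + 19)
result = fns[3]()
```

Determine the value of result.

Step 1: Default argument v=j captures j's value at definition time.
Step 2: fns[3] was defined when j = 3, so v defaults to 3.
Step 3: result = 3 + 19 = 22 (default arg fixes the late binding issue)

The answer is 22.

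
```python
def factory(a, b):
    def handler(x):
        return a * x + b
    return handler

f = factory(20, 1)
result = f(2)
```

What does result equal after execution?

Step 1: factory(20, 1) captures a = 20, b = 1.
Step 2: f(2) computes 20 * 2 + 1 = 41.
Step 3: result = 41

The answer is 41.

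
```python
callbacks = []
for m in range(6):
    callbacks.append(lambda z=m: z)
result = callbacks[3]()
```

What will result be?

Step 1: Default argument z=m captures m's value at each iteration.
Step 2: callbacks[3] captured z = 3 when m was 3.
Step 3: result = 3

The answer is 3.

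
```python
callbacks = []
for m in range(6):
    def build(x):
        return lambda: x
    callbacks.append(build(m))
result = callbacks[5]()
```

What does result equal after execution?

Step 1: build(m) creates a new scope capturing x = m at call time.
Step 2: callbacks[5] = build(5), so its lambda captures x = 5.
Step 3: result = 5 (closure factory fixes late binding)

The answer is 5.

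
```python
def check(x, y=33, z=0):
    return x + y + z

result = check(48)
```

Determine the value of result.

Step 1: check(48) uses defaults y = 33, z = 0.
Step 2: Returns 48 + 33 + 0 = 81.
Step 3: result = 81

The answer is 81.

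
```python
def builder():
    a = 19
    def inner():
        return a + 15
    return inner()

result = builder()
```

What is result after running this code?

Step 1: builder() defines a = 19.
Step 2: inner() reads a = 19 from enclosing scope, returns 19 + 15 = 34.
Step 3: result = 34

The answer is 34.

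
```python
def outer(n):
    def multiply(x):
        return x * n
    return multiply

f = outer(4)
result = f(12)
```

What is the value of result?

Step 1: outer(4) returns multiply closure with n = 4.
Step 2: f(12) computes 12 * 4 = 48.
Step 3: result = 48

The answer is 48.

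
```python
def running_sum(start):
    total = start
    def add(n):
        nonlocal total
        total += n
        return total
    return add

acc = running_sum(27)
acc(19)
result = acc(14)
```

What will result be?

Step 1: running_sum(27) creates closure with total = 27.
Step 2: First acc(19): total = 27 + 19 = 46.
Step 3: Second acc(14): total = 46 + 14 = 60. result = 60

The answer is 60.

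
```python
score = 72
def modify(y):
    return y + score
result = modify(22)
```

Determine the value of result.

Step 1: score = 72 is defined globally.
Step 2: modify(22) uses parameter y = 22 and looks up score from global scope = 72.
Step 3: result = 22 + 72 = 94

The answer is 94.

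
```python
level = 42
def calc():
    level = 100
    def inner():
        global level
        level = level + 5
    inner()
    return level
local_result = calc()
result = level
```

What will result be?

Step 1: Global level = 42. calc() creates local level = 100.
Step 2: inner() declares global level and adds 5: global level = 42 + 5 = 47.
Step 3: calc() returns its local level = 100 (unaffected by inner).
Step 4: result = global level = 47

The answer is 47.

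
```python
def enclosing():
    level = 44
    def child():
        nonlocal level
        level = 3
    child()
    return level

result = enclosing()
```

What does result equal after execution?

Step 1: enclosing() sets level = 44.
Step 2: child() uses nonlocal to reassign level = 3.
Step 3: result = 3

The answer is 3.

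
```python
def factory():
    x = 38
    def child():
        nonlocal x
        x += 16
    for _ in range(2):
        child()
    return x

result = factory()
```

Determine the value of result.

Step 1: x = 38.
Step 2: child() is called 2 times in a loop, each adding 16 via nonlocal.
Step 3: x = 38 + 16 * 2 = 70

The answer is 70.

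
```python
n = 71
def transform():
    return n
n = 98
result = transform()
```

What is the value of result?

Step 1: n is first set to 71, then reassigned to 98.
Step 2: transform() is called after the reassignment, so it looks up the current global n = 98.
Step 3: result = 98

The answer is 98.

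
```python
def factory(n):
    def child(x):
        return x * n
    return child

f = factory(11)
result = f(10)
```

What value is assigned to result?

Step 1: factory(11) creates a closure capturing n = 11.
Step 2: f(10) computes 10 * 11 = 110.
Step 3: result = 110

The answer is 110.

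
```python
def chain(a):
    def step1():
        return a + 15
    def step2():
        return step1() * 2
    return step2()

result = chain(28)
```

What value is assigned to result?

Step 1: chain(28) captures a = 28.
Step 2: step2() calls step1() which returns 28 + 15 = 43.
Step 3: step2() returns 43 * 2 = 86

The answer is 86.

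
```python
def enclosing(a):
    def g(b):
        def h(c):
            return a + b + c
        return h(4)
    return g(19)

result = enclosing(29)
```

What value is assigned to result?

Step 1: a = 29, b = 19, c = 4 across three nested scopes.
Step 2: h() accesses all three via LEGB rule.
Step 3: result = 29 + 19 + 4 = 52

The answer is 52.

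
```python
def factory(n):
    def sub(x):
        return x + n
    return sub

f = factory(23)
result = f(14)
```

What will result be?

Step 1: factory(23) creates a closure that captures n = 23.
Step 2: f(14) calls the closure with x = 14, returning 14 + 23 = 37.
Step 3: result = 37

The answer is 37.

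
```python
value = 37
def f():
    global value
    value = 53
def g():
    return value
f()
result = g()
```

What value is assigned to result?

Step 1: value = 37.
Step 2: f() sets global value = 53.
Step 3: g() reads global value = 53. result = 53

The answer is 53.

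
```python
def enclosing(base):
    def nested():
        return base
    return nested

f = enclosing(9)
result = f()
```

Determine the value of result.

Step 1: enclosing(9) creates closure capturing base = 9.
Step 2: f() returns the captured base = 9.
Step 3: result = 9

The answer is 9.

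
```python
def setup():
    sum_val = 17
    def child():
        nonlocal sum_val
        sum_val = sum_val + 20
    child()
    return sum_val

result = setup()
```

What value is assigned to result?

Step 1: setup() sets sum_val = 17.
Step 2: child() uses nonlocal to modify sum_val in setup's scope: sum_val = 17 + 20 = 37.
Step 3: setup() returns the modified sum_val = 37

The answer is 37.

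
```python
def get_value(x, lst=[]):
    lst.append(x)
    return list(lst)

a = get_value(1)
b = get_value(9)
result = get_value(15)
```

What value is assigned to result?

Step 1: Default list is shared. list() creates copies for return values.
Step 2: Internal list grows: [1] -> [1, 9] -> [1, 9, 15].
Step 3: result = [1, 9, 15]

The answer is [1, 9, 15].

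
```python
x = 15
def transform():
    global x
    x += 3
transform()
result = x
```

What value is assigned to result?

Step 1: x = 15 globally.
Step 2: transform() modifies global x: x += 3 = 18.
Step 3: result = 18

The answer is 18.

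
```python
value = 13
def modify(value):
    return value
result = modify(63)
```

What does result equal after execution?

Step 1: Global value = 13.
Step 2: modify(63) takes parameter value = 63, which shadows the global.
Step 3: result = 63

The answer is 63.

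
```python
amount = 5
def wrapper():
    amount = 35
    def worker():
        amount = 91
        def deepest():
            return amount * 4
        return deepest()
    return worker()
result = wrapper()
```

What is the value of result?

Step 1: deepest() looks up amount through LEGB: not local, finds amount = 91 in enclosing worker().
Step 2: Returns 91 * 4 = 364.
Step 3: result = 364

The answer is 364.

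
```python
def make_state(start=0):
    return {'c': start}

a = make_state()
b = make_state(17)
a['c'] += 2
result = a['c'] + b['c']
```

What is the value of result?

Step 1: make_state() returns a new dict each call (immutable default 0).
Step 2: a = {'c': 0}, b = {'c': 17}.
Step 3: a['c'] += 2 = 2. result = 2 + 17 = 19

The answer is 19.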